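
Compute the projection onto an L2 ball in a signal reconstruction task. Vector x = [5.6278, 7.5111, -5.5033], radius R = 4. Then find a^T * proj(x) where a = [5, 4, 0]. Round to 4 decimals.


Step 1: Compute ||x|| (intermediates to 6 decimals).
||x|| = sqrt(5.6278^2 + 7.5111^2 + (-5.5033)^2) = 10.880031
Step 2: Project.
Since ||x|| > R, scale = R/||x|| = 4/10.880031 = 0.367646, proj(x) = scale * x
proj(x) = [2.069038, 2.761426, -2.023266]
Step 3: Dot product.
a^T * proj(x) = 5*2.069038 + 4*2.761426 + 0*(-2.023266) = 21.3909


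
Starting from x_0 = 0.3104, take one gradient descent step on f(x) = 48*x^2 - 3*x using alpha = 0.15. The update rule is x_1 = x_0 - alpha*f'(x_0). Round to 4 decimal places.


We compute the gradient at x_0 and apply the update.
f'(x) = 96*x - 3
f'(0.3104) = 96*0.3104 - 3 = 26.7984
x_1 = 0.3104 - 0.15*26.7984 = -3.7094


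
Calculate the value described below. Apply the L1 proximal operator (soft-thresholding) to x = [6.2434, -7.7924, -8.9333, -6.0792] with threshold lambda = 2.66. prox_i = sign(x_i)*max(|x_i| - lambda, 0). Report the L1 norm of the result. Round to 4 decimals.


Soft-thresholding with lambda = 2.66:
prox(6.2434) = sign(6.2434)*max(|6.2434| - 2.66, 0) = 3.5834
prox(-7.7924) = sign(-7.7924)*max(|-7.7924| - 2.66, 0) = -5.1324
prox(-8.9333) = sign(-8.9333)*max(|-8.9333| - 2.66, 0) = -6.2733
prox(-6.0792) = sign(-6.0792)*max(|-6.0792| - 2.66, 0) = -3.4192
prox(x) = [3.5834, -5.1324, -6.2733, -3.4192]
||prox(x)||_1 = 3.5834 + 5.1324 + 6.2733 + 3.4192 = 18.4083


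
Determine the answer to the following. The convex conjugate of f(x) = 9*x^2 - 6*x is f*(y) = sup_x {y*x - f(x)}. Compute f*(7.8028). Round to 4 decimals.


f*(y) = sup_x {y*x - a*x^2 - b*x} = sup_x {(y-b)*x - a*x^2}
FOC: (y - b) - 2a*x = 0 => x* = (y - b)/(2a)
x* = (7.8028 + 6)/(2*9) = 0.7668
f*(7.8028) = (y-b)^2/(4a) = (7.8028 + 6)^2/(4*9)
= 190.5173/36 = 5.2921


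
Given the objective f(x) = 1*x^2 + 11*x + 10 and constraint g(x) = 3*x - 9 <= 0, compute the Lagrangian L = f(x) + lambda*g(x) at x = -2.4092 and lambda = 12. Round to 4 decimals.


Step 1: Evaluate f(x).
f(-2.4092) = 1*(-2.4092)^2 + 11*(-2.4092) + 10 = -10.697
Step 2: Evaluate g(x).
g(-2.4092) = 3*-2.4092 - 9 = -16.2276
Step 3: Compute Lagrangian.
L = -10.697 + 12*-16.2276 = -205.4282


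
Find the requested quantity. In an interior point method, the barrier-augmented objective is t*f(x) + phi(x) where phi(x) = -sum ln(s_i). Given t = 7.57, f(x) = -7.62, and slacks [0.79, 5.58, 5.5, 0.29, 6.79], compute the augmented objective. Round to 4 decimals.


Step 1: Compute log-barrier.
ln values: [-0.2357, 1.7192, 1.7047, -1.2379, 1.9155]
phi = -(-0.2357 + 1.7192 + 1.7047 - 1.2379 + 1.9155) = -3.8658
Step 2: Compute augmented objective.
t*f(x) = 7.57*-7.62 = -57.6834
Total = -57.6834 - 3.8658 = -61.5492


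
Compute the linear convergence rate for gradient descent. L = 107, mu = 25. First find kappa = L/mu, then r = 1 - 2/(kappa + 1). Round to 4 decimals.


Step 1: Compute the condition number.
kappa = L/mu = 107/25 = 4.28
Step 2: Compute the convergence rate.
r = 1 - 2/(kappa + 1) = 1 - 2*mu/(L + mu) = (L - mu)/(L + mu) = 82/132 = 0.6212


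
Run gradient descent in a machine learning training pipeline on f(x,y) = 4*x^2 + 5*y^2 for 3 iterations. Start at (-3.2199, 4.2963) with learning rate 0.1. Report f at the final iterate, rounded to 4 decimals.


Gradient descent on f(x,y) = 4*x^2 + 5*y^2.
Starting point: (-3.2199, 4.2963), alpha = 0.1
Step 1: grad_x = 2*4*-3.2199 = -25.7592, grad_y = 2*5*4.2963 = 42.963
  x_1 = -3.2199 - 0.1*-25.7592 = -0.644
  y_1 = 4.2963 - 0.1*42.963 = 0.0
Step 2: grad_x = 2*4*-0.644 = -5.1518, grad_y = 2*5*0.0 = 0.0
  x_2 = -0.644 - 0.1*-5.1518 = -0.1288
  y_2 = 0.0 - 0.1*0.0 = 0.0
Step 3: grad_x = 2*4*-0.1288 = -1.0304, grad_y = 2*5*0.0 = 0.0
  x_3 = -0.1288 - 0.1*-1.0304 = -0.0258
  y_3 = 0.0 - 0.1*0.0 = 0.0
f(-0.0258, 0.0) = 4*(-0.0258)^2 + 5*0.0^2 = 0.0027


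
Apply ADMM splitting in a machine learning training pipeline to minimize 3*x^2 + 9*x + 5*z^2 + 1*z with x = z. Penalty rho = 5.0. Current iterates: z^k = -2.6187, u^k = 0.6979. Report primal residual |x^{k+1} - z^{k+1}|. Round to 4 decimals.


ADMM iteration with rho = 5.0, z^k = -2.6187, u^k = 0.6979
Step 1: x-update.
Minimize 3*x^2 + 9*x + (5.0/2)*(x + 2.6187 + 0.6979)^2
FOC: (2*3 + 5.0)*x = -9 + 5.0*(-2.6187 - 0.6979)
x^{k+1} = -2.3257
Step 2: z-update.
Minimize 5*z^2 + 1*z + (5.0/2)*(-2.3257 - z + 0.6979)^2
FOC: (2*5 + 5.0)*z = -1 + 5.0*(-2.3257 + 0.6979)
z^{k+1} = -0.6093
Step 3: u-update.
u^{k+1} = 0.6979 - 2.3257 + 0.6093 = -1.0186
Step 4: Primal residual = |-2.3257 + 0.6093| = 1.7165


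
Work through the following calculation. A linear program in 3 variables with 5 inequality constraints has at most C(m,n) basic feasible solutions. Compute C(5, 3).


Each vertex corresponds to some choice of n active constraints out of m, so the number of vertices is at most C(m, n) = m! / (n!(m-n)!).
m = 5, n = 3
Numerator: 5 * 4 * 3
Denominator: 3! = 6
C(5, 3) = 10


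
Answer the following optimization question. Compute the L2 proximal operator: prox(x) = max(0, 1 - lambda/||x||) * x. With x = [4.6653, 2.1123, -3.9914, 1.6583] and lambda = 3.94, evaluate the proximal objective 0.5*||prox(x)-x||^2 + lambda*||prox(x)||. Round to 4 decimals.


Step 1: Compute ||x||.
||x|| = 6.7013
Step 2: Compute scaling factor.
scale = max(0, 1 - 3.94/6.7013) = 0.4121
Step 3: prox(x) = [1.9224, 0.8704, -1.6447, 0.6833]
||prox(x)|| = 2.7613
Step 4: Proximal objective.
0.5*||prox-x||^2 = 7.7618
lambda*||prox|| = 10.8795
Total = 18.6415


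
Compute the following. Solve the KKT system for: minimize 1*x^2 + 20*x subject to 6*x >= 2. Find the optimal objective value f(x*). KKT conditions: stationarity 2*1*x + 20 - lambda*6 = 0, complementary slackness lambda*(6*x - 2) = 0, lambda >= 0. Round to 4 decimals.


Step 1: Try lambda = 0 (constraint inactive).
x_unc = -20/(2*1) = -10.0
Check: 6*-10.0 = -60.0 < 2 -- violated!
Step 2: Constraint must be active: 6*x = 2
x* = 2/6 = 1/3 = 0.3333 (rounded; the exact value 1/3 is used below)
lambda = (2*1*(1/3) + 20)/6 = 3.4444
Step 3: Compute optimal value.
f(x*) = 1*(1/3)^2 + 20*(1/3) = 6.7778


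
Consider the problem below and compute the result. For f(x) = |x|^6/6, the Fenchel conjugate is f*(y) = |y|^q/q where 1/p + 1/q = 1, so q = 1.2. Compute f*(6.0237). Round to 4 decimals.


The conjugate exponent q satisfies 1/p + 1/q = 1.
p = 6, so q = 6/(6 - 1) = 1.2
|y|^q = 6.0237^1.2 = 8.6265
f*(6.0237) = 8.6265 / 1.2 = 7.1888


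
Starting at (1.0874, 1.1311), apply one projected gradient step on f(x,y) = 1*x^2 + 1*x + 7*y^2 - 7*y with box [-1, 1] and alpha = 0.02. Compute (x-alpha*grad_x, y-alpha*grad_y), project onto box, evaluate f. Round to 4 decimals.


Step 1: Compute gradient at (1.0874, 1.1311).
grad_x = 2*1*1.0874 + 1 = 3.1748
grad_y = 2*7*1.1311 - 7 = 8.8354
Step 2: Gradient step.
x_raw = 1.0874 - 0.02*3.1748 = 1.0239
y_raw = 1.1311 - 0.02*8.8354 = 0.9544
Step 3: Project onto [-1, 1].
x_proj = clip(1.0239) = 1.0
y_proj = clip(0.9544) = 0.9544
Step 4: Evaluate f.
f(1.0, 0.9544) = 1.6953


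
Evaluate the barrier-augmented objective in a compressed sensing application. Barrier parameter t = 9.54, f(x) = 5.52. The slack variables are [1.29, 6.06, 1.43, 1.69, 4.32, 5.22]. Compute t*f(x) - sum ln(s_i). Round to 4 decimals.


Step 1: Compute log-barrier.
ln values: [0.2546, 1.8017, 0.3577, 0.5247, 1.4633, 1.6525]
phi = -(0.2546 + 1.8017 + 0.3577 + 0.5247 + 1.4633 + 1.6525) = -6.0545
Step 2: Compute augmented objective.
t*f(x) = 9.54*5.52 = 52.6608
Total = 52.6608 - 6.0545 = 46.6063


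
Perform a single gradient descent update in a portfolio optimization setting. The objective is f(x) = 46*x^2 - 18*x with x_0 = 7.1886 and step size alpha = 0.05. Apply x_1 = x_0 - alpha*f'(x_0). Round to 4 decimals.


We compute the gradient at x_0 and apply the update.
f'(x) = 92*x - 18
f'(7.1886) = 92*7.1886 - 18 = 643.3512
x_1 = 7.1886 - 0.05*643.3512 = -24.979


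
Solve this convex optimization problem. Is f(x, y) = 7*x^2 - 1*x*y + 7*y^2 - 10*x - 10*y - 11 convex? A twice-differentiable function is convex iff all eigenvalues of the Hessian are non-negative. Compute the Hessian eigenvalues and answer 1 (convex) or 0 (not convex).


The Hessian of f(x,y) = 7*x^2 - 1*x*y + 7*y^2 - 10*x - 10*y - 11 is:
H = [[14, -1], [-1, 14]]
Trace = 14 + 14 = 28
Determinant = 14*14 - (-1)^2 = 195
Discriminant = (28)^2 - 4*195 = 4.0
Eigenvalues: lambda_1 = 13.0, lambda_2 = 15.0
The function is convex.

1


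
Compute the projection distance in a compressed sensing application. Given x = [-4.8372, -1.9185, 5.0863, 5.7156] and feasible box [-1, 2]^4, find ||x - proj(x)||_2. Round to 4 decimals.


Project each component onto [-1, 2].
clip(-4.8372) = -1.0, clip(-1.9185) = -1.0, clip(5.0863) = 2.0, clip(5.7156) = 2.0
Projection = [-1.0, -1.0, 2.0, 2.0]
Squared diffs: [14.7241, 0.8436, 9.5252, 13.8057]
Distance = sqrt(38.8986) = 6.2369


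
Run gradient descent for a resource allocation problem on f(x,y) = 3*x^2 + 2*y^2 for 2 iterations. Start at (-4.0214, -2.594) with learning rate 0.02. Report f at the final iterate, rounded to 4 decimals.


Gradient descent on f(x,y) = 3*x^2 + 2*y^2.
Starting point: (-4.0214, -2.594), alpha = 0.02
Step 1: grad_x = 2*3*-4.0214 = -24.1284, grad_y = 2*2*-2.594 = -10.376
  x_1 = -4.0214 - 0.02*-24.1284 = -3.5388
  y_1 = -2.594 - 0.02*-10.376 = -2.3865
Step 2: grad_x = 2*3*-3.5388 = -21.233, grad_y = 2*2*-2.3865 = -9.5459
  x_2 = -3.5388 - 0.02*-21.233 = -3.1142
  y_2 = -2.3865 - 0.02*-9.5459 = -2.1956
f(-3.1142, -2.1956) = 3*(-3.1142)^2 + 2*(-2.1956)^2 = 38.7352


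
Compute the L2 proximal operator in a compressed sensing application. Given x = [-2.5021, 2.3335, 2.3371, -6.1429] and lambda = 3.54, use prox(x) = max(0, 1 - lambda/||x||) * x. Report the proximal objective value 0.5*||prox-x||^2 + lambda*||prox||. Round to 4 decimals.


Step 1: Compute ||x||.
||x|| = 7.4097
Step 2: Compute scaling factor.
scale = max(0, 1 - 3.54/7.4097) = 0.5222
Step 3: prox(x) = [-1.3067, 1.2187, 1.2205, -3.2081]
||prox(x)|| = 3.8697
Step 4: Proximal objective.
0.5*||prox-x||^2 = 6.2658
lambda*||prox|| = 13.6987
Total = 19.9644


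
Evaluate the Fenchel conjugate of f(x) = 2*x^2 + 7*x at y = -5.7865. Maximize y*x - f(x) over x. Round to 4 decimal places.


f*(y) = sup_x {y*x - a*x^2 - b*x} = sup_x {(y-b)*x - a*x^2}
FOC: (y - b) - 2a*x = 0 => x* = (y - b)/(2a)
x* = (-5.7865 - 7)/(2*2) = -3.1966
f*(-5.7865) = (y-b)^2/(4a) = (-5.7865 - 7)^2/(4*2)
= 163.4946/8 = 20.4368


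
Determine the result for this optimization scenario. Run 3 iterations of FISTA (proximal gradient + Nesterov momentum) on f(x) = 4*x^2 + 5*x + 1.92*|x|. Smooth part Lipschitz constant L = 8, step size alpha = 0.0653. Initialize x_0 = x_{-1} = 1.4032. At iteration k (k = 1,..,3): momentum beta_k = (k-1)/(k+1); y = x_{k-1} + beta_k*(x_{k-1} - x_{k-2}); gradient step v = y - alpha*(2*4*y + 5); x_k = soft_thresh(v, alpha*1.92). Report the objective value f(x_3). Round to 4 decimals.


FISTA on f(x) = 4*x^2 + 5*x + 1.92*|x|
L = 8, alpha = 0.0653
Iteration 1: beta = 0.0, y = 1.4032 + 0.0*(1.4032 - 1.4032) = 1.4032
  grad(y) = 16.2256, v = y - alpha*grad = 0.3437
  prox(v) = soft_thresh(0.3437, 0.1254) = 0.2183
Iteration 2: beta = 0.3333, y = 0.2183 + 0.3333*(0.2183 - 1.4032) = -0.1767
  grad(y) = 3.5866, v = y - alpha*grad = -0.4109
  prox(v) = soft_thresh(-0.4109, 0.1254) = -0.2855
Iteration 3: beta = 0.5, y = -0.2855 + 0.5*(-0.2855 - 0.2183) = -0.5374
  grad(y) = 0.7008, v = y - alpha*grad = -0.5832
  prox(v) = soft_thresh(-0.5832, 0.1254) = -0.4578
f(x_3) = 4*(-0.4578)^2 + 5*(-0.4578) + 1.92*|-0.4578| = -0.5717


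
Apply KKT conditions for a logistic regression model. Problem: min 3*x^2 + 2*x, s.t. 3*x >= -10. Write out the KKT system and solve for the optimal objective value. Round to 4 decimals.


Step 1: Try lambda = 0 (constraint inactive).
Stationarity: 2*3*x + 2 = 0
x* = -2/(2*3) = -1/3 = -0.3333 (rounded; the exact value -1/3 is used below)
Check constraint: 3*-0.3333 = -0.9999 >= -10 -- satisfied.
Step 2: Compute optimal value.
f(x*) = 3*(-1/3)^2 + 2*(-1/3) = -0.3333


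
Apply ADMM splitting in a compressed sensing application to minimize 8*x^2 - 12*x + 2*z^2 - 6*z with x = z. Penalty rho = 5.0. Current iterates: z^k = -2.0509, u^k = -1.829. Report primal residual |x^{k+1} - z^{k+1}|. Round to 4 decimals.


ADMM iteration with rho = 5.0, z^k = -2.0509, u^k = -1.829
Step 1: x-update.
Minimize 8*x^2 - 12*x + (5.0/2)*(x + 2.0509 - 1.829)^2
FOC: (2*8 + 5.0)*x = 12 + 5.0*(-2.0509 + 1.829)
x^{k+1} = 0.5186
Step 2: z-update.
Minimize 2*z^2 - 6*z + (5.0/2)*(0.5186 - z - 1.829)^2
FOC: (2*2 + 5.0)*z = 6 + 5.0*(0.5186 - 1.829)
z^{k+1} = -0.0613
Step 3: u-update.
u^{k+1} = -1.829 + 0.5186 + 0.0613 = -1.2491
Step 4: Primal residual = |0.5186 + 0.0613| = 0.5799


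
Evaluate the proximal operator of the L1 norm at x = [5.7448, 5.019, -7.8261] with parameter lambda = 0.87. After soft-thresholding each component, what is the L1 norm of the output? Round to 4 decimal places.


Soft-thresholding with lambda = 0.87:
prox(5.7448) = sign(5.7448)*max(|5.7448| - 0.87, 0) = 4.8748
prox(5.019) = sign(5.019)*max(|5.019| - 0.87, 0) = 4.149
prox(-7.8261) = sign(-7.8261)*max(|-7.8261| - 0.87, 0) = -6.9561
prox(x) = [4.8748, 4.149, -6.9561]
||prox(x)||_1 = 4.8748 + 4.149 + 6.9561 = 15.9799


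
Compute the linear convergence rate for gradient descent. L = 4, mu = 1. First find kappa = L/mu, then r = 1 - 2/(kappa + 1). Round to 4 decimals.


Step 1: Compute the condition number.
kappa = L/mu = 4/1 = 4.0
Step 2: Compute the convergence rate.
r = 1 - 2/(kappa + 1) = 1 - 2*mu/(L + mu) = (L - mu)/(L + mu) = 3/5 = 0.6


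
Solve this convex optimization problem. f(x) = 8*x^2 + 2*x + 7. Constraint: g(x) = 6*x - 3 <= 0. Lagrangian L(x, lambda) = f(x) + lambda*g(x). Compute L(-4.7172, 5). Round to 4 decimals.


Step 1: Evaluate f(x).
f(-4.7172) = 8*(-4.7172)^2 + 2*(-4.7172) + 7 = 175.5814
Step 2: Evaluate g(x).
g(-4.7172) = 6*-4.7172 - 3 = -31.3032
Step 3: Compute Lagrangian.
L = 175.5814 + 5*-31.3032 = 19.0654


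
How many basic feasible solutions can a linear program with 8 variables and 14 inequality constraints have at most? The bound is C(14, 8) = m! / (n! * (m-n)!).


Each vertex corresponds to some choice of n active constraints out of m, so the number of vertices is at most C(m, n) = m! / (n!(m-n)!).
m = 14, n = 8
Numerator: 14 * 13 * 12 * 11 * 10 * 9 * 8 * 7
Denominator: 8! = 40320
C(14, 8) = 3003


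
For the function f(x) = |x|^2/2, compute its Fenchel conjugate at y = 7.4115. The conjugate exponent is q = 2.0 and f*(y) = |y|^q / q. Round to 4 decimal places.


The conjugate exponent q satisfies 1/p + 1/q = 1.
p = 2, so q = 2/(2 - 1) = 2.0
|y|^q = 7.4115^2.0 = 54.9303
f*(7.4115) = 54.9303 / 2.0 = 27.4652


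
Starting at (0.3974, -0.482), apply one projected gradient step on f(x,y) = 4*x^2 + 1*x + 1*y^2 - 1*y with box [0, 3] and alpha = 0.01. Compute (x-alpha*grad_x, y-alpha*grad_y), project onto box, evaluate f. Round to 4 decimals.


Step 1: Compute gradient at (0.3974, -0.482).
grad_x = 2*4*0.3974 + 1 = 4.1792
grad_y = 2*1*-0.482 - 1 = -1.964
Step 2: Gradient step.
x_raw = 0.3974 - 0.01*4.1792 = 0.3556
y_raw = -0.482 - 0.01*-1.964 = -0.4624
Step 3: Project onto [0, 3].
x_proj = clip(0.3556) = 0.3556
y_proj = clip(-0.4624) = 0.0
Step 4: Evaluate f.
f(0.3556, 0.0) = 0.8614


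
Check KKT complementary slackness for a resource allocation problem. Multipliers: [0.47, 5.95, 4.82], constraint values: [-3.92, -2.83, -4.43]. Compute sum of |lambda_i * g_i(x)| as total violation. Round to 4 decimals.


KKT complementary slackness check:
lambda_1 * g_1 = 0.47 * -3.92 = -1.8424
lambda_2 * g_2 = 5.95 * -2.83 = -16.8385
lambda_3 * g_3 = 4.82 * -4.43 = -21.3526
Total violation = 1.8424 + 16.8385 + 21.3526 = 40.0335


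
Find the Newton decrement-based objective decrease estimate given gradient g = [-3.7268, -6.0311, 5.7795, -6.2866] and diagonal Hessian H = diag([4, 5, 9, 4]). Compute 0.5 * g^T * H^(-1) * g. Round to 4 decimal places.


Step 1: H is diagonal, so H^(-1) * g = [-0.9317, -1.2062, 0.6422, -1.5717].
Step 2: g^T H^(-1) g = sum_i g_i^2 / H_ii
  = (-3.7268)^2/4 + (-6.0311)^2/5 + (5.7795)^2/9 + (-6.2866)^2/4
  = 3.4723 + 7.2748 + 3.7114 + 9.8803 = 24.3388
Step 3: Objective decrease = 0.5 * g^T H^(-1) g = 12.1694


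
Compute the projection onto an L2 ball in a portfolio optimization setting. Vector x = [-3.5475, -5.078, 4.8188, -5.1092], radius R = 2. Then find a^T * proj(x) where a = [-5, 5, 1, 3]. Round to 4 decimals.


Step 1: Compute ||x|| (intermediates to 6 decimals).
||x|| = sqrt((-3.5475)^2 + (-5.078)^2 + 4.8188^2 + (-5.1092)^2) = 9.364593
Step 2: Project.
Since ||x|| > R, scale = R/||x|| = 2/9.364593 = 0.21357, proj(x) = scale * x
proj(x) = [-0.75764, -1.084508, 1.029151, -1.091172]
Step 3: Dot product.
a^T * proj(x) = -5*(-0.75764) + 5*(-1.084508) + 1*1.029151 + 3*(-1.091172) = -3.8787


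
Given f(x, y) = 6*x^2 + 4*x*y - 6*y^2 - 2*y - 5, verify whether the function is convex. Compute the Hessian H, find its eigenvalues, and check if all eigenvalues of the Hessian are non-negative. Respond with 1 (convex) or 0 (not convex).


The Hessian of f(x,y) = 6*x^2 + 4*x*y - 6*y^2 - 2*y - 5 is:
H = [[12, 4], [4, -12]]
Trace = 12 - 12 = 0
Determinant = 12*-12 - (4)^2 = -160
Discriminant = (0)^2 - 4*-160 = 640.0
Eigenvalues: lambda_1 = -12.6491, lambda_2 = 12.6491
The function is not convex.

0


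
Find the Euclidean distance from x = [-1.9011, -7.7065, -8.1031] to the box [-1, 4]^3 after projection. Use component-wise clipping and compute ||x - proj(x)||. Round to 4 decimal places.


Project each component onto [-1, 4].
clip(-1.9011) = -1.0, clip(-7.7065) = -1.0, clip(-8.1031) = -1.0
Projection = [-1.0, -1.0, -1.0]
Squared diffs: [0.812, 44.9771, 50.454]
Distance = sqrt(96.2431) = 9.8104


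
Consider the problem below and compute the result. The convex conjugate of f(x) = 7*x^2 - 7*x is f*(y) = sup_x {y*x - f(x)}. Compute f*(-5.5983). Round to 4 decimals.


f*(y) = sup_x {y*x - a*x^2 - b*x} = sup_x {(y-b)*x - a*x^2}
FOC: (y - b) - 2a*x = 0 => x* = (y - b)/(2a)
x* = (-5.5983 + 7)/(2*7) = 0.1001
f*(-5.5983) = (y-b)^2/(4a) = (-5.5983 + 7)^2/(4*7)
= 1.9648/28 = 0.0702


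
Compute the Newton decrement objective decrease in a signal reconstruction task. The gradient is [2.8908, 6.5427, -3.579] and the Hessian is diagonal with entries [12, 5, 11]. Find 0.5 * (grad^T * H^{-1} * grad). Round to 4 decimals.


Step 1: H is diagonal, so H^(-1) * g = [0.2409, 1.3085, -0.3254].
Step 2: g^T H^(-1) g = sum_i g_i^2 / H_ii
  = (2.8908)^2/12 + (6.5427)^2/5 + (-3.579)^2/11
  = 0.6964 + 8.5614 + 1.1645 = 10.4223
Step 3: Objective decrease = 0.5 * g^T H^(-1) g = 5.2111


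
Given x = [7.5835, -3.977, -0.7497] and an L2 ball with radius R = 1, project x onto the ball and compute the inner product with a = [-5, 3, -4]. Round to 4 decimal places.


Step 1: Compute ||x|| (intermediates to 6 decimals).
||x|| = sqrt(7.5835^2 + (-3.977)^2 + (-0.7497)^2) = 8.595816
Step 2: Project.
Since ||x|| > R, scale = R/||x|| = 1/8.595816 = 0.116336, proj(x) = scale * x
proj(x) = [0.882234, -0.462668, -0.087217]
Step 3: Dot product.
a^T * proj(x) = -5*0.882234 + 3*(-0.462668) - 4*(-0.087217) = -5.4503


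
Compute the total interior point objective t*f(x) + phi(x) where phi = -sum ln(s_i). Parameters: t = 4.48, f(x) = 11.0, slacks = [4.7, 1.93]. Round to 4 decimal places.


Step 1: Compute log-barrier.
ln values: [1.5476, 0.6575]
phi = -(1.5476 + 0.6575) = -2.2051
Step 2: Compute augmented objective.
t*f(x) = 4.48*11.0 = 49.28
Total = 49.28 - 2.2051 = 47.0749


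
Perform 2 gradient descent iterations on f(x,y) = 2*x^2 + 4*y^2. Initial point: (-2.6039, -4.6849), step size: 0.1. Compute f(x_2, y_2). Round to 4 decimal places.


Gradient descent on f(x,y) = 2*x^2 + 4*y^2.
Starting point: (-2.6039, -4.6849), alpha = 0.1
Step 1: grad_x = 2*2*-2.6039 = -10.4156, grad_y = 2*4*-4.6849 = -37.4792
  x_1 = -2.6039 - 0.1*-10.4156 = -1.5623
  y_1 = -4.6849 - 0.1*-37.4792 = -0.937
Step 2: grad_x = 2*2*-1.5623 = -6.2494, grad_y = 2*4*-0.937 = -7.4958
  x_2 = -1.5623 - 0.1*-6.2494 = -0.9374
  y_2 = -0.937 - 0.1*-7.4958 = -0.1874
f(-0.9374, -0.1874) = 2*(-0.9374)^2 + 4*(-0.1874)^2 = 1.8979


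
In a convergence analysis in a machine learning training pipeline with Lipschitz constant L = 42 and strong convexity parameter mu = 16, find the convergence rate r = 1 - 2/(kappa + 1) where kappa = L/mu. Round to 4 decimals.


Step 1: Compute the condition number.
kappa = L/mu = 42/16 = 2.625
Step 2: Compute the convergence rate.
r = 1 - 2/(kappa + 1) = 1 - 2*mu/(L + mu) = (L - mu)/(L + mu) = 26/58 = 0.4483


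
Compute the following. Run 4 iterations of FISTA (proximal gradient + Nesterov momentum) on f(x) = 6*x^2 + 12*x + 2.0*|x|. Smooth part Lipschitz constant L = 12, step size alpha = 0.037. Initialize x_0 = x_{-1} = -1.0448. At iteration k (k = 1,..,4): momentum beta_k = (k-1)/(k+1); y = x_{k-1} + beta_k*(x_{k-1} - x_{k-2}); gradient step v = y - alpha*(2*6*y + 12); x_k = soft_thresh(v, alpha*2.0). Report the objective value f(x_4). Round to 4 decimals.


FISTA on f(x) = 6*x^2 + 12*x + 2.0*|x|
L = 12, alpha = 0.037
Iteration 1: beta = 0.0, y = -1.0448 + 0.0*(-1.0448 + 1.0448) = -1.0448
  grad(y) = -0.5376, v = y - alpha*grad = -1.0249
  prox(v) = soft_thresh(-1.0249, 0.074) = -0.9509
Iteration 2: beta = 0.3333, y = -0.9509 + 0.3333*(-0.9509 + 1.0448) = -0.9196
  grad(y) = 0.9647, v = y - alpha*grad = -0.9553
  prox(v) = soft_thresh(-0.9553, 0.074) = -0.8813
Iteration 3: beta = 0.5, y = -0.8813 + 0.5*(-0.8813 + 0.9509) = -0.8465
  grad(y) = 1.842, v = y - alpha*grad = -0.9147
  prox(v) = soft_thresh(-0.9147, 0.074) = -0.8407
Iteration 4: beta = 0.6, y = -0.8407 + 0.6*(-0.8407 + 0.8813) = -0.8163
  grad(y) = 2.2048, v = y - alpha*grad = -0.8978
  prox(v) = soft_thresh(-0.8978, 0.074) = -0.8238
f(x_4) = 6*(-0.8238)^2 + 12*(-0.8238) + 2.0*|-0.8238| = -4.1661


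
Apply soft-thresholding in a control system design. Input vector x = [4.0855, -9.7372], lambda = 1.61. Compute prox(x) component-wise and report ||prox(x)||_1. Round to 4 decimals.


Soft-thresholding with lambda = 1.61:
prox(4.0855) = sign(4.0855)*max(|4.0855| - 1.61, 0) = 2.4755
prox(-9.7372) = sign(-9.7372)*max(|-9.7372| - 1.61, 0) = -8.1272
prox(x) = [2.4755, -8.1272]
||prox(x)||_1 = 2.4755 + 8.1272 = 10.6027


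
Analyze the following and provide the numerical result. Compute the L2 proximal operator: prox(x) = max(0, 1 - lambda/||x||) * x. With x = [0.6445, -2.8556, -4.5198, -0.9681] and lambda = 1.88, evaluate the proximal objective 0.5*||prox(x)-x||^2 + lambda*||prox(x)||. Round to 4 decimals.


Step 1: Compute ||x||.
||x|| = 5.4713
Step 2: Compute scaling factor.
scale = max(0, 1 - 1.88/5.4713) = 0.6564
Step 3: prox(x) = [0.423, -1.8744, -2.9668, -0.6355]
||prox(x)|| = 3.5913
Step 4: Proximal objective.
0.5*||prox-x||^2 = 1.7672
lambda*||prox|| = 6.7516
Total = 8.5189


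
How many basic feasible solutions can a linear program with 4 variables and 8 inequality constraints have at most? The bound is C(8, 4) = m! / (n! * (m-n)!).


Each vertex corresponds to some choice of n active constraints out of m, so the number of vertices is at most C(m, n) = m! / (n!(m-n)!).
m = 8, n = 4
Numerator: 8 * 7 * 6 * 5
Denominator: 4! = 24
C(8, 4) = 70


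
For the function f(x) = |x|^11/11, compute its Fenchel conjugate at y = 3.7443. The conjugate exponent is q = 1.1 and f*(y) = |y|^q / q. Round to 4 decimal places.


The conjugate exponent q satisfies 1/p + 1/q = 1.
p = 11, so q = 11/(11 - 1) = 1.1
|y|^q = 3.7443^1.1 = 4.2728
f*(3.7443) = 4.2728 / 1.1 = 3.8843


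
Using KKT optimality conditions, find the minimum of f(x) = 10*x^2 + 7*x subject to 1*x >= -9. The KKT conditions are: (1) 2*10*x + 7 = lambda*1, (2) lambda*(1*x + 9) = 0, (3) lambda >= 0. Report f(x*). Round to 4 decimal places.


Step 1: Try lambda = 0 (constraint inactive).
Stationarity: 2*10*x + 7 = 0
x* = -7/(2*10) = -0.35
Check constraint: 1*-0.35 = -0.35 >= -9 -- satisfied.
Step 2: Compute optimal value.
f(x*) = 10*(-0.35)^2 + 7*(-0.35) = -1.225


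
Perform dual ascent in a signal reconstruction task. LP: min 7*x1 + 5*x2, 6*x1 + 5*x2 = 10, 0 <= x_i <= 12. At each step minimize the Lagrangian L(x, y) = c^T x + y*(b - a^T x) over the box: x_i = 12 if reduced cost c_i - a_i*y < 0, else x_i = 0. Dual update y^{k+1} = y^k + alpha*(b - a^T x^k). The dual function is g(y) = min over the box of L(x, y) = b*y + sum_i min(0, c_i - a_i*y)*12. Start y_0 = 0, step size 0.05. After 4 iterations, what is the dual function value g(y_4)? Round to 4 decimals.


Dual ascent for LP: min 7*x1 + 5*x2, 6*x1 + 5*x2 = 10, 0 <= x_i <= 12
Step 1: y^k = 0.0, reduced costs: (7.0, 5.0)
  x^k = (0.0, 0.0), subgradient = b - a^T x = 10.0
  y^{k+1} = 0.0 + 0.05*10.0 = 0.5
Step 2: y^k = 0.5, reduced costs: (4.0, 2.5)
  x^k = (0.0, 0.0), subgradient = b - a^T x = 10.0
  y^{k+1} = 0.5 + 0.05*10.0 = 1.0
Step 3: y^k = 1.0, reduced costs: (1.0, 0.0)
  x^k = (0.0, 0.0), subgradient = b - a^T x = 10.0
  y^{k+1} = 1.0 + 0.05*10.0 = 1.5
Step 4: y^k = 1.5, reduced costs: (-2.0, -2.5)
  x^k = (12.0, 12.0), subgradient = b - a^T x = -122.0
  y^{k+1} = 1.5 + 0.05*-122.0 = -4.6
Dual objective at y_4 = -4.6: reduced costs (34.6, 28.0), box minimizer x = (0.0, 0.0)
g(y_4) = b*y + (c1 - a1*y)*x1 + (c2 - a2*y)*x2 = 10*(-4.6) + 34.6*0.0 + 28.0*0.0 = -46.0 + 0.0 + 0.0 = -46.0


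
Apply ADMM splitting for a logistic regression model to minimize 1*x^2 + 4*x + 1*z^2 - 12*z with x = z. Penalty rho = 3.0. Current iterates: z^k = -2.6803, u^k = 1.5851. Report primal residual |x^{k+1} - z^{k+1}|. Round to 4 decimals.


ADMM iteration with rho = 3.0, z^k = -2.6803, u^k = 1.5851
Step 1: x-update.
Minimize 1*x^2 + 4*x + (3.0/2)*(x + 2.6803 + 1.5851)^2
FOC: (2*1 + 3.0)*x = -4 + 3.0*(-2.6803 - 1.5851)
x^{k+1} = -3.3592
Step 2: z-update.
Minimize 1*z^2 - 12*z + (3.0/2)*(-3.3592 - z + 1.5851)^2
FOC: (2*1 + 3.0)*z = 12 + 3.0*(-3.3592 + 1.5851)
z^{k+1} = 1.3355
Step 3: u-update.
u^{k+1} = 1.5851 - 3.3592 - 1.3355 = -3.1097
Step 4: Primal residual = |-3.3592 - 1.3355| = 4.6948


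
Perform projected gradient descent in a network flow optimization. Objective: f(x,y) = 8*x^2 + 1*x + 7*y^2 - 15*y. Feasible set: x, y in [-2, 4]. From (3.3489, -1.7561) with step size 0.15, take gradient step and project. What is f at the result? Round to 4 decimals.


Step 1: Compute gradient at (3.3489, -1.7561).
grad_x = 2*8*3.3489 + 1 = 54.5824
grad_y = 2*7*-1.7561 - 15 = -39.5854
Step 2: Gradient step.
x_raw = 3.3489 - 0.15*54.5824 = -4.8385
y_raw = -1.7561 - 0.15*-39.5854 = 4.1817
Step 3: Project onto [-2, 4].
x_proj = clip(-4.8385) = -2.0
y_proj = clip(4.1817) = 4.0
Step 4: Evaluate f.
f(-2.0, 4.0) = 82.0


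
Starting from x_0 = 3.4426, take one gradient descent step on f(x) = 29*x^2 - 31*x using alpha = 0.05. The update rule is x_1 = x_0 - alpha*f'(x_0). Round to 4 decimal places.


We compute the gradient at x_0 and apply the update.
f'(x) = 58*x - 31
f'(3.4426) = 58*3.4426 - 31 = 168.6708
x_1 = 3.4426 - 0.05*168.6708 = -4.9909


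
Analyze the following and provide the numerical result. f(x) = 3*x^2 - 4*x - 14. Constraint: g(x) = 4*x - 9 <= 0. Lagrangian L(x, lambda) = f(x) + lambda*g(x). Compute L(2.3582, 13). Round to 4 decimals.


Step 1: Evaluate f(x).
f(2.3582) = 3*2.3582^2 - 4*2.3582 - 14 = -6.7495
Step 2: Evaluate g(x).
g(2.3582) = 4*2.3582 - 9 = 0.4328
Step 3: Compute Lagrangian.
L = -6.7495 + 13*0.4328 = -1.1231


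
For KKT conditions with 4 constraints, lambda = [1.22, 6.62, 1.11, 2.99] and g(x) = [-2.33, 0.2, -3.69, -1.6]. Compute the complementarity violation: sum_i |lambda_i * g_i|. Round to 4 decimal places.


KKT complementary slackness check:
lambda_1 * g_1 = 1.22 * -2.33 = -2.8426
lambda_2 * g_2 = 6.62 * 0.2 = 1.324
lambda_3 * g_3 = 1.11 * -3.69 = -4.0959
lambda_4 * g_4 = 2.99 * -1.6 = -4.784
Total violation = 2.8426 + 1.324 + 4.0959 + 4.784 = 13.0465


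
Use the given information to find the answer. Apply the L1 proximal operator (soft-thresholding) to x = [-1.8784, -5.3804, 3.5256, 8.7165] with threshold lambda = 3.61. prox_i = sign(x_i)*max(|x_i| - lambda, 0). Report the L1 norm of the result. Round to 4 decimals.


Soft-thresholding with lambda = 3.61:
prox(-1.8784) = sign(-1.8784)*max(|-1.8784| - 3.61, 0) = 0.0
prox(-5.3804) = sign(-5.3804)*max(|-5.3804| - 3.61, 0) = -1.7704
prox(3.5256) = sign(3.5256)*max(|3.5256| - 3.61, 0) = 0.0
prox(8.7165) = sign(8.7165)*max(|8.7165| - 3.61, 0) = 5.1065
prox(x) = [0.0, -1.7704, 0.0, 5.1065]
||prox(x)||_1 = 0.0 + 1.7704 + 0.0 + 5.1065 = 6.8769


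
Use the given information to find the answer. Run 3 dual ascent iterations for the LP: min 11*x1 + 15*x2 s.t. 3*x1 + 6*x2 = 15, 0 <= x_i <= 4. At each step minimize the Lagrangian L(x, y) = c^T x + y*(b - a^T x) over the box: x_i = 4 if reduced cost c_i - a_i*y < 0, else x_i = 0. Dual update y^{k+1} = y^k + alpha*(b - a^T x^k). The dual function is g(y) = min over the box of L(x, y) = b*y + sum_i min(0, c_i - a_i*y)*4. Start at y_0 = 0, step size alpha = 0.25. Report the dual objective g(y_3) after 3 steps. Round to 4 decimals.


Dual ascent for LP: min 11*x1 + 15*x2, 3*x1 + 6*x2 = 15, 0 <= x_i <= 4
Step 1: y^k = 0.0, reduced costs: (11.0, 15.0)
  x^k = (0.0, 0.0), subgradient = b - a^T x = 15.0
  y^{k+1} = 0.0 + 0.25*15.0 = 3.75
Step 2: y^k = 3.75, reduced costs: (-0.25, -7.5)
  x^k = (4.0, 4.0), subgradient = b - a^T x = -21.0
  y^{k+1} = 3.75 + 0.25*-21.0 = -1.5
Step 3: y^k = -1.5, reduced costs: (15.5, 24.0)
  x^k = (0.0, 0.0), subgradient = b - a^T x = 15.0
  y^{k+1} = -1.5 + 0.25*15.0 = 2.25
Dual objective at y_3 = 2.25: reduced costs (4.25, 1.5), box minimizer x = (0.0, 0.0)
g(y_3) = b*y + (c1 - a1*y)*x1 + (c2 - a2*y)*x2 = 15*2.25 + 4.25*0.0 + 1.5*0.0 = 33.75 + 0.0 + 0.0 = 33.75


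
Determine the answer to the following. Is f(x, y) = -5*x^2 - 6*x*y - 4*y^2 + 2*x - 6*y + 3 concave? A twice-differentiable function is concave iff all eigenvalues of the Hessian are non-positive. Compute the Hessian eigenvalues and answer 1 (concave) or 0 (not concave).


The Hessian of f(x,y) = -5*x^2 - 6*x*y - 4*y^2 + 2*x - 6*y + 3 is:
H = [[-10, -6], [-6, -8]]
Trace = -10 - 8 = -18
Determinant = -10*-8 - (-6)^2 = 44
Discriminant = (-18)^2 - 4*44 = 148.0
Eigenvalues: lambda_1 = -15.0828, lambda_2 = -2.9172
The function is concave.

1


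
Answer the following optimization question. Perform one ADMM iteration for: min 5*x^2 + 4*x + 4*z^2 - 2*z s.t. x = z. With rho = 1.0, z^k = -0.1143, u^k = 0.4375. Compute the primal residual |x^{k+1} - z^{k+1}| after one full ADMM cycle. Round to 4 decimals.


ADMM iteration with rho = 1.0, z^k = -0.1143, u^k = 0.4375
Step 1: x-update.
Minimize 5*x^2 + 4*x + (1.0/2)*(x + 0.1143 + 0.4375)^2
FOC: (2*5 + 1.0)*x = -4 + 1.0*(-0.1143 - 0.4375)
x^{k+1} = -0.4138
Step 2: z-update.
Minimize 4*z^2 - 2*z + (1.0/2)*(-0.4138 - z + 0.4375)^2
FOC: (2*4 + 1.0)*z = 2 + 1.0*(-0.4138 + 0.4375)
z^{k+1} = 0.2249
Step 3: u-update.
u^{k+1} = 0.4375 - 0.4138 - 0.2249 = -0.2012
Step 4: Primal residual = |-0.4138 - 0.2249| = 0.6387


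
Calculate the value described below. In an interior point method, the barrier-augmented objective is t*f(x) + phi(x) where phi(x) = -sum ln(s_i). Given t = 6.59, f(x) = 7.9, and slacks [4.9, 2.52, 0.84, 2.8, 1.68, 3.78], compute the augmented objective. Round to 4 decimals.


Step 1: Compute log-barrier.
ln values: [1.5892, 0.9243, -0.1744, 1.0296, 0.5188, 1.3297]
phi = -(1.5892 + 0.9243 - 0.1744 + 1.0296 + 0.5188 + 1.3297) = -5.2173
Step 2: Compute augmented objective.
t*f(x) = 6.59*7.9 = 52.061
Total = 52.061 - 5.2173 = 46.8437


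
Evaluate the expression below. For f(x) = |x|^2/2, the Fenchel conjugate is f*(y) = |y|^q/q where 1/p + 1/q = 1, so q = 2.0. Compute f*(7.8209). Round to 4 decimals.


The conjugate exponent q satisfies 1/p + 1/q = 1.
p = 2, so q = 2/(2 - 1) = 2.0
|y|^q = 7.8209^2.0 = 61.1665
f*(7.8209) = 61.1665 / 2.0 = 30.5832


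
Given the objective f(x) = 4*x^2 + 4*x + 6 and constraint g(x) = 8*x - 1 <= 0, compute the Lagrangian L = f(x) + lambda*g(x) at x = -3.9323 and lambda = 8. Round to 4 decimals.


Step 1: Evaluate f(x).
f(-3.9323) = 4*(-3.9323)^2 + 4*(-3.9323) + 6 = 52.1227
Step 2: Evaluate g(x).
g(-3.9323) = 8*-3.9323 - 1 = -32.4584
Step 3: Compute Lagrangian.
L = 52.1227 + 8*-32.4584 = -207.5445


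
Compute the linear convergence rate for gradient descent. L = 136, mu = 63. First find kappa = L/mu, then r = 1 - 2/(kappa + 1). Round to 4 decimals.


Step 1: Compute the condition number.
kappa = L/mu = 136/63 = 2.1587
Step 2: Compute the convergence rate.
r = 1 - 2/(kappa + 1) = 1 - 2*mu/(L + mu) = (L - mu)/(L + mu) = 73/199 = 0.3668


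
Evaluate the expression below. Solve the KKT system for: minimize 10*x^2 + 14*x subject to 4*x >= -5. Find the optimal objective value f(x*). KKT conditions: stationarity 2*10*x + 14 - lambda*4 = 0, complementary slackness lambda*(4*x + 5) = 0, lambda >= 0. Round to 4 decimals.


Step 1: Try lambda = 0 (constraint inactive).
Stationarity: 2*10*x + 14 = 0
x* = -14/(2*10) = -0.7
Check constraint: 4*-0.7 = -2.8 >= -5 -- satisfied.
Step 2: Compute optimal value.
f(x*) = 10*(-0.7)^2 + 14*(-0.7) = -4.9


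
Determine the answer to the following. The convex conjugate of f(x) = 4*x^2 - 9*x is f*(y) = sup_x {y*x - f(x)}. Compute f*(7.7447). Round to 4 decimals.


f*(y) = sup_x {y*x - a*x^2 - b*x} = sup_x {(y-b)*x - a*x^2}
FOC: (y - b) - 2a*x = 0 => x* = (y - b)/(2a)
x* = (7.7447 + 9)/(2*4) = 2.0931
f*(7.7447) = (y-b)^2/(4a) = (7.7447 + 9)^2/(4*4)
= 280.385/16 = 17.5241


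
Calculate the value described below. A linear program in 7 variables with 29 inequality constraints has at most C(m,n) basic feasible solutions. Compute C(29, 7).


Each vertex corresponds to some choice of n active constraints out of m, so the number of vertices is at most C(m, n) = m! / (n!(m-n)!).
m = 29, n = 7
Numerator: 29 * 28 * 27 * 26 * 25 * 24 * 23
Denominator: 7! = 5040
C(29, 7) = 1560780


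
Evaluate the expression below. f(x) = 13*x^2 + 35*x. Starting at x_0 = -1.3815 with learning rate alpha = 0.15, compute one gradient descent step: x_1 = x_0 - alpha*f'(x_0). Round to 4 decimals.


We compute the gradient at x_0 and apply the update.
f'(x) = 26*x + 35
f'(-1.3815) = 26*-1.3815 + 35 = -0.919
x_1 = -1.3815 - 0.15*-0.919 = -1.2437


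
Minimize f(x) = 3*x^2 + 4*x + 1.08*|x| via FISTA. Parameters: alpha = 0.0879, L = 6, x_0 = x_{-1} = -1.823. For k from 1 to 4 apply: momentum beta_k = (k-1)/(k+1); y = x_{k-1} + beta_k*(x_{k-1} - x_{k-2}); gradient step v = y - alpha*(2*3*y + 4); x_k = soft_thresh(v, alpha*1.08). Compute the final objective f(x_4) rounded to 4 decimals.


FISTA on f(x) = 3*x^2 + 4*x + 1.08*|x|
L = 6, alpha = 0.0879
Iteration 1: beta = 0.0, y = -1.823 + 0.0*(-1.823 + 1.823) = -1.823
  grad(y) = -6.938, v = y - alpha*grad = -1.2131
  prox(v) = soft_thresh(-1.2131, 0.0949) = -1.1182
Iteration 2: beta = 0.3333, y = -1.1182 + 0.3333*(-1.1182 + 1.823) = -0.8833
  grad(y) = -1.2997, v = y - alpha*grad = -0.769
  prox(v) = soft_thresh(-0.769, 0.0949) = -0.6741
Iteration 3: beta = 0.5, y = -0.6741 + 0.5*(-0.6741 + 1.1182) = -0.4521
  grad(y) = 1.2877, v = y - alpha*grad = -0.5652
  prox(v) = soft_thresh(-0.5652, 0.0949) = -0.4703
Iteration 4: beta = 0.6, y = -0.4703 + 0.6*(-0.4703 + 0.6741) = -0.348
  grad(y) = 1.9118, v = y - alpha*grad = -0.5161
  prox(v) = soft_thresh(-0.5161, 0.0949) = -0.4211
f(x_4) = 3*(-0.4211)^2 + 4*(-0.4211) + 1.08*|-0.4211| = -0.6977


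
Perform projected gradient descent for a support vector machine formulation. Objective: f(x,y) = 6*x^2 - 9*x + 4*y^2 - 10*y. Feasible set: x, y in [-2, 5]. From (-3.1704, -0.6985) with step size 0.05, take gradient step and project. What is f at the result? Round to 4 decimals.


Step 1: Compute gradient at (-3.1704, -0.6985).
grad_x = 2*6*-3.1704 - 9 = -47.0448
grad_y = 2*4*-0.6985 - 10 = -15.588
Step 2: Gradient step.
x_raw = -3.1704 - 0.05*-47.0448 = -0.8182
y_raw = -0.6985 - 0.05*-15.588 = 0.0809
Step 3: Project onto [-2, 5].
x_proj = clip(-0.8182) = -0.8182
y_proj = clip(0.0809) = 0.0809
Step 4: Evaluate f.
f(-0.8182, 0.0809) = 10.5969


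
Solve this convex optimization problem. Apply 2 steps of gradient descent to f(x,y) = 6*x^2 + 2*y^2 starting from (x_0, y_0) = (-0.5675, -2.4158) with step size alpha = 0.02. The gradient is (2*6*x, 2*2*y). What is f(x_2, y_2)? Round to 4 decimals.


Gradient descent on f(x,y) = 6*x^2 + 2*y^2.
Starting point: (-0.5675, -2.4158), alpha = 0.02
Step 1: grad_x = 2*6*-0.5675 = -6.81, grad_y = 2*2*-2.4158 = -9.6632
  x_1 = -0.5675 - 0.02*-6.81 = -0.4313
  y_1 = -2.4158 - 0.02*-9.6632 = -2.2225
Step 2: grad_x = 2*6*-0.4313 = -5.1756, grad_y = 2*2*-2.2225 = -8.8901
  x_2 = -0.4313 - 0.02*-5.1756 = -0.3278
  y_2 = -2.2225 - 0.02*-8.8901 = -2.0447
f(-0.3278, -2.0447) = 6*(-0.3278)^2 + 2*(-2.0447)^2 = 9.0065


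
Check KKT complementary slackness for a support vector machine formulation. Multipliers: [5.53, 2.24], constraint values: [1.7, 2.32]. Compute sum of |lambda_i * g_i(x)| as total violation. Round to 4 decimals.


KKT complementary slackness check:
lambda_1 * g_1 = 5.53 * 1.7 = 9.401
lambda_2 * g_2 = 2.24 * 2.32 = 5.1968
Total violation = 9.401 + 5.1968 = 14.5978


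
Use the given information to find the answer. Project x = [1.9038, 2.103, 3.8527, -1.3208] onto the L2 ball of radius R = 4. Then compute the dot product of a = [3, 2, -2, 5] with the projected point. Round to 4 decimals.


Step 1: Compute ||x|| (intermediates to 6 decimals).
||x|| = sqrt(1.9038^2 + 2.103^2 + 3.8527^2 + (-1.3208)^2) = 4.963353
Step 2: Project.
Since ||x|| > R, scale = R/||x|| = 4/4.963353 = 0.805907, proj(x) = scale * x
proj(x) = [1.534286, 1.694822, 3.104918, -1.064442]
Step 3: Dot product.
a^T * proj(x) = 3*1.534286 + 2*1.694822 - 2*3.104918 + 5*(-1.064442) = -3.5395


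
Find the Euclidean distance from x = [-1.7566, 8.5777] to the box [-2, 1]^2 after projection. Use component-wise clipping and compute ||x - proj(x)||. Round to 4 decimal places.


Project each component onto [-2, 1].
clip(-1.7566) = -1.7566, clip(8.5777) = 1.0
Projection = [-1.7566, 1.0]
Squared diffs: [0.0, 57.4215]
Distance = sqrt(57.4215) = 7.5777


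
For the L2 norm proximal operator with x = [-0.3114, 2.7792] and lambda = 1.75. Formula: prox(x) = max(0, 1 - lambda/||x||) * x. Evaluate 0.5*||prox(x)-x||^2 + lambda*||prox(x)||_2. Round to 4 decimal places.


Step 1: Compute ||x||.
||x|| = 2.7966
Step 2: Compute scaling factor.
scale = max(0, 1 - 1.75/2.7966) = 0.3742
Step 3: prox(x) = [-0.1165, 1.0401]
||prox(x)|| = 1.0466
Step 4: Proximal objective.
0.5*||prox-x||^2 = 1.5313
lambda*||prox|| = 1.8316
Total = 3.3628


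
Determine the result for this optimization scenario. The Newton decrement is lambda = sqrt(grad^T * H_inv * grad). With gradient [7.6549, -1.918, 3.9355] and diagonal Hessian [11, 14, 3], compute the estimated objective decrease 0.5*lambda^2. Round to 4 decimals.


Step 1: H is diagonal, so H^(-1) * g = [0.6959, -0.137, 1.3118].
Step 2: g^T H^(-1) g = sum_i g_i^2 / H_ii
  = (7.6549)^2/11 + (-1.918)^2/14 + (3.9355)^2/3
  = 5.327 + 0.2628 + 5.1627 = 10.7525
Step 3: Objective decrease = 0.5 * g^T H^(-1) g = 5.3763


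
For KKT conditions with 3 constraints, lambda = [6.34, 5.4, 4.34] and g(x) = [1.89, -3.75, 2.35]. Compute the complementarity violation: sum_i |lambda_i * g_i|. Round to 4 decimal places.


KKT complementary slackness check:
lambda_1 * g_1 = 6.34 * 1.89 = 11.9826
lambda_2 * g_2 = 5.4 * -3.75 = -20.25
lambda_3 * g_3 = 4.34 * 2.35 = 10.199
Total violation = 11.9826 + 20.25 + 10.199 = 42.4316


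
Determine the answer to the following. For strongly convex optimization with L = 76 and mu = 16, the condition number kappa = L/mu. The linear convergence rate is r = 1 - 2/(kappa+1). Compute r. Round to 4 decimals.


Step 1: Compute the condition number.
kappa = L/mu = 76/16 = 4.75
Step 2: Compute the convergence rate.
r = 1 - 2/(kappa + 1) = 1 - 2*mu/(L + mu) = (L - mu)/(L + mu) = 60/92 = 0.6522


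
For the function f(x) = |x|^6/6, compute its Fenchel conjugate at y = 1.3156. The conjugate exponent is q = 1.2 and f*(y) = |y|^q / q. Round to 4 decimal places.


The conjugate exponent q satisfies 1/p + 1/q = 1.
p = 6, so q = 6/(6 - 1) = 1.2
|y|^q = 1.3156^1.2 = 1.3898
f*(1.3156) = 1.3898 / 1.2 = 1.1582
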